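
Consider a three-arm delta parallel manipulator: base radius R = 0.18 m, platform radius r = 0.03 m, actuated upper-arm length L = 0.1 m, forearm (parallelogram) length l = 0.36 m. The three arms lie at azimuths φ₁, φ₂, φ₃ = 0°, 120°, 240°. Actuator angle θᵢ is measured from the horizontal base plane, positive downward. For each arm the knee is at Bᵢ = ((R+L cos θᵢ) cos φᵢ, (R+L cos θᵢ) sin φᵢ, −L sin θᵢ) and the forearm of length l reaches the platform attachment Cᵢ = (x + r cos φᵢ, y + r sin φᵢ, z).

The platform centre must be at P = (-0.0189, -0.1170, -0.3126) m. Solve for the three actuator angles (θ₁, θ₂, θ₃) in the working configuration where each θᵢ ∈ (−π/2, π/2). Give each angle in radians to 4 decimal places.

rotate P by −φ1: (-0.0189, -0.1170, -0.3126)
  A cos θ + B sin θ = C:  0.1689·cos θ + -0.3126·sin θ = -0.1017
  γ=atan2(-0.3126,0.1689)=-1.0754;  ψ=arccos(-0.2862)=1.8610;  θ1=γ+ψ≈0.7856
rotate P by −φ2: (-0.0919, 0.0749, -0.3126)
  e−x'=0.2419;  (l²−L²−(e−x')²−y'²−z²)/2L = -0.2111
  √(A²+B²)=0.3952;  θ2 = -0.9123+2.1343 ≈ 1.2221
rotate P by −φ3: (0.1108, 0.0421, -0.3126)
  A cos θ + B sin θ = C:  0.0392·cos θ + -0.3126·sin θ = 0.0928
  γ=atan2(-0.3126,0.0392)=-1.4460;  ψ=arccos(0.2947)=1.2717;  θ3=γ+ψ≈-0.1743

θ₁ = 0.7856, θ₂ = 1.2221, θ₃ = -0.1743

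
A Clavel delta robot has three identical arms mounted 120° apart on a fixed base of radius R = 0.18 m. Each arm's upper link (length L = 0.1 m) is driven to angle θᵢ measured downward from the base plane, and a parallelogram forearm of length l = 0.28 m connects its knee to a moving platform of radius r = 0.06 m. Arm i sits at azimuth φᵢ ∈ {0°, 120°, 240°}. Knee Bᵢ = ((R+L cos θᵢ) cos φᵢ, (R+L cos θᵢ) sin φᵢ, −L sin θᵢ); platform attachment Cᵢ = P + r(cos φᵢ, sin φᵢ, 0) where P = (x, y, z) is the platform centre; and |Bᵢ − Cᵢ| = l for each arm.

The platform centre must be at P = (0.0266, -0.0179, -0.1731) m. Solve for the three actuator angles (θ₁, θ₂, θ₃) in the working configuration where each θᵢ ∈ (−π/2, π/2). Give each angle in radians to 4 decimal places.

φ1=0.0° → target in arm frame (0.0266, -0.0179)
  A=0.0934, B=-0.1731, C=(l²−L²−A²−y'²−z²)/(2L)=0.1470
  γ=atan2(-0.1731,0.0934)=-1.0760;  ψ=arccos(0.7472)=0.7270;  θ1=γ+ψ≈-0.3490
rotate P by −φ2: (-0.0288, -0.0141, -0.1731)
  A=0.1488, B=-0.1731, C=(l²−L²−A²−y'²−z²)/(2L)=0.0805
  γ=atan2(-0.1731,0.1488)=-0.8607;  ψ=arccos(0.3526)=1.2105;  θ2=γ+ψ≈0.3497
arm 3 (φ=240.0°): x'=0.0022, y'=0.0320
  A cos θ + B sin θ = C:  0.1178·cos θ + -0.1731·sin θ = 0.1177
  θ3 = atan2(B,A) + arccos(C/0.2094) = 0.0007

θ₁ = -0.3490, θ₂ = 0.3497, θ₃ = 0.0007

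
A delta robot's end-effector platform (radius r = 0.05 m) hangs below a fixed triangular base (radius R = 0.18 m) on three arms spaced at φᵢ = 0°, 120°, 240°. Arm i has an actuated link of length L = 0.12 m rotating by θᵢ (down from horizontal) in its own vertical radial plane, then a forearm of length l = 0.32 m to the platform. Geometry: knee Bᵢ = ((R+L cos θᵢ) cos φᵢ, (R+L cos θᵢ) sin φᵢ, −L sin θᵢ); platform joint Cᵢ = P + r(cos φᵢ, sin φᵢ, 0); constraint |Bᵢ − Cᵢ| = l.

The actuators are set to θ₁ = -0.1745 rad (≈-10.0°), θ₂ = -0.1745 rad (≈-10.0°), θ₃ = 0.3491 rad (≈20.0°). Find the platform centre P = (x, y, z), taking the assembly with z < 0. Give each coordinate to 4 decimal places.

φ1=0.0°: virtual centre (0.2482, 0.0000, 0.0208), radius l
S2 = (0.2482·cos120.0°, 0.2482·sin120.0°, 0.0208) = (-0.1241, 0.2149, 0.0208)
S3 = (0.2428·cos240.0°, 0.2428·sin240.0°, -0.0410) = (-0.1214, -0.2102, -0.0410)
|S₂|²−|S₁|² = 0.0000;  |S₃|²−|S₁|² = -0.0014
linear system: -0.7445x+0.4299y = 0.0000−0.0000z; -0.7391x+-0.4205y = -0.0014−-0.1238z
Cramer: x(z) = 0.0010-0.0843z;  y(z) = 0.0017-0.1461z
into |P−S₁|² = l²: 1.0285z² + -0.0005z + -0.0408 = 0;  Δ = 0.1680;  z = -0.1991 or 0.1995 → z<0 root = -0.1991
x = 0.0177, y = 0.0307

(0.0177, 0.0307, -0.1991)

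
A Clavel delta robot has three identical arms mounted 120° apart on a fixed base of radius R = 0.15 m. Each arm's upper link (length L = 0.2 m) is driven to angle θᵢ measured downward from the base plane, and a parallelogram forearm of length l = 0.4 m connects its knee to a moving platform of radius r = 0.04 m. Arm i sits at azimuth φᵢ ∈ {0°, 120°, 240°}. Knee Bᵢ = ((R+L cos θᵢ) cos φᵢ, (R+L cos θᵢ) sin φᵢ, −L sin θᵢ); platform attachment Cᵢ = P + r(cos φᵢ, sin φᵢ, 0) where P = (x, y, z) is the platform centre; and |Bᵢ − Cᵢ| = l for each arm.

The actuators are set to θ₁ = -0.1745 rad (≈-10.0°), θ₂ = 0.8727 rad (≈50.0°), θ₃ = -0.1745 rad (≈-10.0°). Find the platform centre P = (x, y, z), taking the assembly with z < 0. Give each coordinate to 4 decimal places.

(0.0729, -0.1263, -0.2641)

arm 1 at φ=0.0°: ρ1 = 0.3070;  S1 = (0.3070, 0.0000, 0.0347)
φ2=120.0°: virtual centre (-0.1193, 0.2066, -0.1532), radius l
arm 3 at φ=240.0°: ρ3 = 0.3070;  S3 = (-0.1535, -0.2658, 0.0347)
eliminate P² terms by subtracting sphere 1 from 2 and 3
plane₁₂: -0.8525x+0.4132y+-0.3759z = -0.0151
det = 0.8337;  x = 0.0096+-0.2397z,  y = -0.0166+0.4152z
into |P−S₁|² = l²: 1.2298z² + 0.0593z + -0.0701 = 0;  Δ = 0.3483;  z = -0.2641 or 0.2158 → z<0 root = -0.2641
x = 0.0729, y = -0.1263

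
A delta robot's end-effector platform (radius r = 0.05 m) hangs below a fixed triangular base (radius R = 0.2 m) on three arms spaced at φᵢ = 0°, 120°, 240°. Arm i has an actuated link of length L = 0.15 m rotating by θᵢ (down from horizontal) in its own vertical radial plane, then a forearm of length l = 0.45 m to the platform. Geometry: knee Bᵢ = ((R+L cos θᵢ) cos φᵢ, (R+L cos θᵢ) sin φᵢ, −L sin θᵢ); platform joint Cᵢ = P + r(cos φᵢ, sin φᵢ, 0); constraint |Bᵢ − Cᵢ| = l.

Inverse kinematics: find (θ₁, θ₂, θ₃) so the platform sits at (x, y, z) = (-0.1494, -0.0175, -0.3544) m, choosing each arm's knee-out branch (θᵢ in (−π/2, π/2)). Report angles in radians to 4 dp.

θ₁ = 0.9597, θ₂ = 0.0000, θ₃ = -0.1745

rotate P by −φ1: (-0.1494, -0.0175, -0.3544)
  e−x'=0.2994;  (l²−L²−(e−x')²−y'²−z²)/2L = -0.1185
  √(A²+B²)=0.4639;  θ1 = -0.8693+1.8290 ≈ 0.9597
φ2=120.0° → target in arm frame (0.0595, 0.1381)
  A cos θ + B sin θ = C:  0.0905·cos θ + -0.3544·sin θ = 0.0905
  √(A²+B²)=0.3658;  θ2 = -1.3209+1.3209 ≈ 0.0000
rotate P by −φ3: (0.0899, -0.1206, -0.3544)
  A=0.0601, B=-0.3544, C=(l²−L²−A²−y'²−z²)/(2L)=0.1208
  θ3 = atan2(B,A) + arccos(C/0.3595) = -0.1745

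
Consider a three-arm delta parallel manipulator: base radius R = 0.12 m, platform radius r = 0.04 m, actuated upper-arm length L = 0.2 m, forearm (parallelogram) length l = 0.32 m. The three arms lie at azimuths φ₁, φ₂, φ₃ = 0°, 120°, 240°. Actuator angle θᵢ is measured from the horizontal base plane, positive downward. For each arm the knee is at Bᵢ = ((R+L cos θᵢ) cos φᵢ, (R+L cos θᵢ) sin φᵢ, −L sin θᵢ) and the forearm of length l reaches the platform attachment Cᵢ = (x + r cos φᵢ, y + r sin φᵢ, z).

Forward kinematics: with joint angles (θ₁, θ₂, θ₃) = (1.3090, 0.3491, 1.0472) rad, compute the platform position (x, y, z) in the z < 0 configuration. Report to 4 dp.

(-0.1214, 0.1017, -0.3604)

φ1=0.0°: virtual centre (0.1318, 0.0000, -0.1932), radius l
arm 2 at φ=120.0°: e+L cos θ2 = 0.2679;  O2 = (-0.1340, 0.2320, -0.0684)
φ3=240.0°: virtual centre (-0.0900, -0.1559, -0.1732), radius l
|O₂|²−|O₁|² = 0.0218;  |O₃|²−|O₁|² = 0.0077
plane₁₂: -0.5315x+0.4641y+0.2495z = 0.0218
det = 0.3715;  x = -0.0279+0.2593z,  y = 0.0150+-0.2408z
sphere 1 gives Az²+Bz+C=0 with A=1.1252, B=0.2963, C=-0.0394;  B²−4AC=0.2650;  roots -0.3604, 0.0970;  negative root z = -0.3604
x = -0.1214, y = 0.1017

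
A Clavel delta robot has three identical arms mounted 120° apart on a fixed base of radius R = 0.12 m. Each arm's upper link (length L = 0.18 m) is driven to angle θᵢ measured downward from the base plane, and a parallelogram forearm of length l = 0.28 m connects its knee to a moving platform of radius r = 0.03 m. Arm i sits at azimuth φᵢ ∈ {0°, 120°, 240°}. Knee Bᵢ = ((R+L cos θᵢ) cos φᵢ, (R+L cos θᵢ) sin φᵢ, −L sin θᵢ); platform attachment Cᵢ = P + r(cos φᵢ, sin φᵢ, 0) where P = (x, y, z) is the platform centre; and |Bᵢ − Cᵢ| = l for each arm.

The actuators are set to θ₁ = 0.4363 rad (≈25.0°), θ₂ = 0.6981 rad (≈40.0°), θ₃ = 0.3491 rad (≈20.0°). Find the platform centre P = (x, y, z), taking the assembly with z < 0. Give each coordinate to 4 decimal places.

arm 1 at φ=0.0°: (R−r)+L cos θ1 = 0.2531;  centre 1 = (0.2531, 0.0000, -0.0761)
arm 2 at φ=120.0°: (R−r)+L cos θ2 = 0.2279;  centre 2 = (-0.1139, 0.1974, -0.1157)
centre 3 = (0.2591·cos240.0°, 0.2591·sin240.0°, -0.0616) = (-0.1296, -0.2244, -0.0616)
|centre ₂|²−|centre ₁|² = -0.0045;  |centre ₃|²−|centre ₁|² = 0.0011
linear system: -0.7342x+0.3947y = -0.0045−-0.0793z; -0.7654x+-0.4488y = 0.0011−0.0290z
Cramer: x(z) = 0.0026-0.0382z;  y(z) = -0.0068+0.1297z
sphere 1 gives Az²+Bz+C=0 with A=1.0183, B=0.1695, C=-0.0098;  B²−4AC=0.0686;  roots -0.2118, 0.0453;  negative root z = -0.2118
x = 0.0106, y = -0.0342

(0.0106, -0.0342, -0.2118)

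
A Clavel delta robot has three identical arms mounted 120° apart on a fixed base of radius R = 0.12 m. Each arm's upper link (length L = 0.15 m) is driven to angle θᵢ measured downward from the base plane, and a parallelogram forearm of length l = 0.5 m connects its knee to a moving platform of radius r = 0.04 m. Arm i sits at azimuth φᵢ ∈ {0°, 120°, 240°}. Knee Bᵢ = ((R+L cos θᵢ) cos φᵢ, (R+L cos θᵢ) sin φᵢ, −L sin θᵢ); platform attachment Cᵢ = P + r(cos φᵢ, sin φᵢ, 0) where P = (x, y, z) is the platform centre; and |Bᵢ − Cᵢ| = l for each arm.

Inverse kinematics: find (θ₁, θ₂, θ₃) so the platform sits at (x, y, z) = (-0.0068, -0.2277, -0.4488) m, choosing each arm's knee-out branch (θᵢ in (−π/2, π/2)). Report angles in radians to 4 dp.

φ1=0.0° → target in arm frame (-0.0068, -0.2277)
  A=0.0868, B=-0.4488, C=(l²−L²−A²−y'²−z²)/(2L)=-0.1110
  γ=atan2(-0.4488,0.0868)=-1.3798;  ψ=arccos(-0.2428)=1.8161;  θ1=γ+ψ≈0.4363
arm 2 (φ=120.0°): x'=-0.1938, y'=0.1197
  e−x'=0.2738;  (l²−L²−(e−x')²−y'²−z²)/2L = -0.2107
  θ2 = atan2(B,A) + arccos(C/0.5257) = 0.9602
arm 3 (φ=240.0°): x'=0.2006, y'=0.1080
  A=-0.1206, B=-0.4488, C=(l²−L²−A²−y'²−z²)/(2L)=-0.0004
  γ=atan2(-0.4488,-0.1206)=-1.8333;  ψ=arccos(-0.0009)=1.5717;  θ3=γ+ψ≈-0.2616

θ₁ = 0.4363, θ₂ = 0.9602, θ₃ = -0.2616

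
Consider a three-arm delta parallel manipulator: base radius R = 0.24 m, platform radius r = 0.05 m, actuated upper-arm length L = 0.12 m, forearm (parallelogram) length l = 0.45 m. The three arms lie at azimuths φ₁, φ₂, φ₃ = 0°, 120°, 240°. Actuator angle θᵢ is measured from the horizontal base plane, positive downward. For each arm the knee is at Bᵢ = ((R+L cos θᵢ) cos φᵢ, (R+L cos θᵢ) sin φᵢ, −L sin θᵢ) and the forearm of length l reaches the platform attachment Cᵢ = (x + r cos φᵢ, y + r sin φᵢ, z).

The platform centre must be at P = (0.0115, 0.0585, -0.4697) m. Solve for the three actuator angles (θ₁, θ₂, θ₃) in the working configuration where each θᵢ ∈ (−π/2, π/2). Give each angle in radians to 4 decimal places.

arm 1 (φ=0.0°): x'=0.0115, y'=0.0585
  e−x'=0.1785;  (l²−L²−(e−x')²−y'²−z²)/2L = -0.2825
  θ1 = atan2(B,A) + arccos(C/0.5025) = 0.9603
arm 2 (φ=120.0°): x'=0.0449, y'=-0.0392
  A=0.1451, B=-0.4697, C=(l²−L²−A²−y'²−z²)/(2L)=-0.2296
  √(A²+B²)=0.4916;  θ2 = -1.2712+2.0568 ≈ 0.7856
rotate P by −φ3: (-0.0564, -0.0193, -0.4697)
  A=0.2464, B=-0.4697, C=(l²−L²−A²−y'²−z²)/(2L)=-0.3900
  γ=atan2(-0.4697,0.2464)=-1.0876;  ψ=arccos(-0.7354)=2.3970;  θ3=γ+ψ≈1.3093

θ₁ = 0.9603, θ₂ = 0.7856, θ₃ = 1.3093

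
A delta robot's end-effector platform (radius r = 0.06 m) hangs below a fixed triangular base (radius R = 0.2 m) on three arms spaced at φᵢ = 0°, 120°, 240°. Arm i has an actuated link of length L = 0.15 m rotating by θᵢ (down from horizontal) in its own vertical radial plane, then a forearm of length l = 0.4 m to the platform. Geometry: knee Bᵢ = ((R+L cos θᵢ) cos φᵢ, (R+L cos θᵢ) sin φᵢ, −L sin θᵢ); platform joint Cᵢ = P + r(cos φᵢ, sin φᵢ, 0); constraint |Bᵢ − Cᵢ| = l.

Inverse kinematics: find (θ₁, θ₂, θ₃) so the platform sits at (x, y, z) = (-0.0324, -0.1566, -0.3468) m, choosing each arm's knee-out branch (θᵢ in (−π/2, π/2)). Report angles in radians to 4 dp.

θ₁ = 0.7856, θ₂ = 1.1343, θ₃ = -0.1745

φ1=0.0° → target in arm frame (-0.0324, -0.1566)
  A=0.1724, B=-0.3468, C=(l²−L²−A²−y'²−z²)/(2L)=-0.1234
  γ=atan2(-0.3468,0.1724)=-1.1095;  ψ=arccos(-0.3186)=1.8950;  θ1=γ+ψ≈0.7856
φ2=120.0° → target in arm frame (-0.1194, 0.1064)
  e−x'=0.2594;  (l²−L²−(e−x')²−y'²−z²)/2L = -0.2046
  √(A²+B²)=0.4331;  θ2 = -0.9286+2.0628 ≈ 1.1343
arm 3 (φ=240.0°): x'=0.1518, y'=0.0502
  e−x'=-0.0118;  (l²−L²−(e−x')²−y'²−z²)/2L = 0.0486
  θ3 = atan2(B,A) + arccos(C/0.3470) = -0.1745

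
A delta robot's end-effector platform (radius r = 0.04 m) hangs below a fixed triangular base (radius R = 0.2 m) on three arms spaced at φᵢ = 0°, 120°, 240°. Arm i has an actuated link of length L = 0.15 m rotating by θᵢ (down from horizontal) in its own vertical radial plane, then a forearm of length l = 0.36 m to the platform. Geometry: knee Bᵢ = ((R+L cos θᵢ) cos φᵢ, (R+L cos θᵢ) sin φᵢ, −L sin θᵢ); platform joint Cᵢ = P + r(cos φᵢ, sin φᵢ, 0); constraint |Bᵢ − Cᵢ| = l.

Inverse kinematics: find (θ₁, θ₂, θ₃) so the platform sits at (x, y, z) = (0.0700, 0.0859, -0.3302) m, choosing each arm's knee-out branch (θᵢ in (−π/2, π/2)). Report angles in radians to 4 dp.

φ1=0.0° → target in arm frame (0.0700, 0.0859)
  e−x'=0.0900;  (l²−L²−(e−x')²−y'²−z²)/2L = -0.0580
  √(A²+B²)=0.3422;  θ1 = -1.3047+1.7412 ≈ 0.4365
rotate P by −φ2: (0.0394, -0.1036, -0.3302)
  A cos θ + B sin θ = C:  0.1206·cos θ + -0.3302·sin θ = -0.0907
  γ=atan2(-0.3302,0.1206)=-1.2206;  ψ=arccos(-0.2580)=1.8317;  θ2=γ+ψ≈0.6111
φ3=240.0° → target in arm frame (-0.1094, 0.0177)
  A=0.2694, B=-0.3302, C=(l²−L²−A²−y'²−z²)/(2L)=-0.2494
  γ=atan2(-0.3302,0.2694)=-0.8865;  ψ=arccos(-0.5852)=2.1959;  θ3=γ+ψ≈1.3095

θ₁ = 0.4365, θ₂ = 0.6111, θ₃ = 1.3095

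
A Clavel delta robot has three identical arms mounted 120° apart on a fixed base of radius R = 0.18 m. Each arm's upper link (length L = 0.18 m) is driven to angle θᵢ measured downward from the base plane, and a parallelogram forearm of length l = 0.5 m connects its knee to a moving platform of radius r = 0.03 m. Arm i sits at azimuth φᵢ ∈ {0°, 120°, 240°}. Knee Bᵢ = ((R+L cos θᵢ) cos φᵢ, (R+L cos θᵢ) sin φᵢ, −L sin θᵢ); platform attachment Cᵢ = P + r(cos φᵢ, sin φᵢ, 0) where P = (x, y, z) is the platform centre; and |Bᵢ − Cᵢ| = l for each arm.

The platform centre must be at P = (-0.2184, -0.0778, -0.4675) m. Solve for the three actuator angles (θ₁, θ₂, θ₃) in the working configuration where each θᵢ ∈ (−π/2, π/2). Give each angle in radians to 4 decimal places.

θ₁ = 1.3964, θ₂ = 0.6110, θ₃ = 0.0875

φ1=0.0° → target in arm frame (-0.2184, -0.0778)
  e−x'=0.3684;  (l²−L²−(e−x')²−y'²−z²)/2L = -0.3965
  γ=atan2(-0.4675,0.3684)=-0.9034;  ψ=arccos(-0.6661)=2.2998;  θ1=γ+ψ≈1.3964
φ2=120.0° → target in arm frame (0.0418, 0.2280)
  e−x'=0.1082;  (l²−L²−(e−x')²−y'²−z²)/2L = -0.1796
  γ=atan2(-0.4675,0.1082)=-1.3434;  ψ=arccos(-0.3743)=1.9544;  θ2=γ+ψ≈0.6110
arm 3 (φ=240.0°): x'=0.1766, y'=-0.1502
  A=-0.0266, B=-0.4675, C=(l²−L²−A²−y'²−z²)/(2L)=-0.0673
  γ=atan2(-0.4675,-0.0266)=-1.6276;  ψ=arccos(-0.1438)=1.7151;  θ3=γ+ψ≈0.0875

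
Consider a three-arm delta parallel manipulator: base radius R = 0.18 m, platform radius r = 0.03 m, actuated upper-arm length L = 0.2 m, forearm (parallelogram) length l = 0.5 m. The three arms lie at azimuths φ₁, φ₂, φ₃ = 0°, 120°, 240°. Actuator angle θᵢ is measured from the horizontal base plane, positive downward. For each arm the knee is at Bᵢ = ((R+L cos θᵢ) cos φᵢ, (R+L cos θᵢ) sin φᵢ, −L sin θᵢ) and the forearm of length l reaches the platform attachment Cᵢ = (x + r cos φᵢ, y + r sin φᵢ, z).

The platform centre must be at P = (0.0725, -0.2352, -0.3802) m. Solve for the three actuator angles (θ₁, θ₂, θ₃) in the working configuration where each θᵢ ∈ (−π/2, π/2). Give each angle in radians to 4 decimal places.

φ1=0.0° → target in arm frame (0.0725, -0.2352)
  e−x'=0.0775;  (l²−L²−(e−x')²−y'²−z²)/2L = 0.0103
  √(A²+B²)=0.3880;  θ1 = -1.3697+1.5442 ≈ 0.1745
φ2=120.0° → target in arm frame (-0.2399, 0.0548)
  e−x'=0.3899;  (l²−L²−(e−x')²−y'²−z²)/2L = -0.2240
  θ2 = atan2(B,A) + arccos(C/0.5446) = 1.2220
rotate P by −φ3: (0.1674, 0.1804, -0.3802)
  e−x'=-0.0174;  (l²−L²−(e−x')²−y'²−z²)/2L = 0.0815
  γ=atan2(-0.3802,-0.0174)=-1.6166;  ψ=arccos(0.2142)=1.3550;  θ3=γ+ψ≈-0.2617

θ₁ = 0.1745, θ₂ = 1.2220, θ₃ = -0.2617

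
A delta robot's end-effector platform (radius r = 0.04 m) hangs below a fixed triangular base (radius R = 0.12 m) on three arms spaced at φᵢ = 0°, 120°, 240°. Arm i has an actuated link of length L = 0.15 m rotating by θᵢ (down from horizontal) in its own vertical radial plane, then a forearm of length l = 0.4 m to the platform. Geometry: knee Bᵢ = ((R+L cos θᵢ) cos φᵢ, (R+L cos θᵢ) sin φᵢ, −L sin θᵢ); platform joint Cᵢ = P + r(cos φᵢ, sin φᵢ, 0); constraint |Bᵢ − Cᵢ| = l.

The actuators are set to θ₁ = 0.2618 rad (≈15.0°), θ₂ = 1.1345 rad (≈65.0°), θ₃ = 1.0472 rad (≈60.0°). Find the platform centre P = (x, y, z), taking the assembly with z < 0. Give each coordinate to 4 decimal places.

φ1=0.0°: virtual centre (0.2249, 0.0000, -0.0388), radius l
centre 2 = (0.1434·cos120.0°, 0.1434·sin120.0°, -0.1359) = (-0.0717, 0.1242, -0.1359)
centre 3 = (0.1550·cos240.0°, 0.1550·sin240.0°, -0.1299) = (-0.0775, -0.1342, -0.1299)
|centre ₂|²−|centre ₁|² = -0.0130;  |centre ₃|²−|centre ₁|² = -0.0112
plane₁₂: -0.5932x+0.2484y+-0.1943z = -0.0130
det = 0.3094;  x = 0.0203+-0.3147z,  y = -0.0041+0.0305z
quadratic in z: (1.1000)z²+(0.2062)z+(-0.1166)=0, √Δ=0.7454 → z ∈ {-0.4325, 0.2451}; z = -0.4325 (taking z<0)
x = 0.1564, y = -0.0172

(0.1564, -0.0172, -0.4325)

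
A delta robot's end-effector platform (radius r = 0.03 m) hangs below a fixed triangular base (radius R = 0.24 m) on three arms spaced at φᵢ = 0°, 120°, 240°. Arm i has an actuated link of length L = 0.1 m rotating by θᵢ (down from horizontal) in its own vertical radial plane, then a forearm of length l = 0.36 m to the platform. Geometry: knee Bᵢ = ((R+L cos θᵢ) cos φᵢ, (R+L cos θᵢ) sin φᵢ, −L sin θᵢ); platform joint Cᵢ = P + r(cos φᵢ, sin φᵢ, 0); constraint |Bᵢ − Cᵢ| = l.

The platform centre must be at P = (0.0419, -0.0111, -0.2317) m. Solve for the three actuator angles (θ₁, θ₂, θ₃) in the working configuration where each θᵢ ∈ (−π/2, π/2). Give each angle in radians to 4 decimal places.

φ1=0.0° → target in arm frame (0.0419, -0.0111)
  A=0.1681, B=-0.2317, C=(l²−L²−A²−y'²−z²)/(2L)=0.1877
  γ=atan2(-0.2317,0.1681)=-0.9432;  ψ=arccos(0.6556)=0.8558;  θ1=γ+ψ≈-0.0873
arm 2 (φ=120.0°): x'=-0.0306, y'=-0.0307
  e−x'=0.2406;  (l²−L²−(e−x')²−y'²−z²)/2L = 0.0355
  θ2 = atan2(B,A) + arccos(C/0.3340) = 0.6977
arm 3 (φ=240.0°): x'=-0.0113, y'=0.0418
  A=0.2213, B=-0.2317, C=(l²−L²−A²−y'²−z²)/(2L)=0.0759
  γ=atan2(-0.2317,0.2213)=-0.8083;  ψ=arccos(0.2368)=1.3317;  θ3=γ+ψ≈0.5235

θ₁ = -0.0873, θ₂ = 0.6977, θ₃ = 0.5235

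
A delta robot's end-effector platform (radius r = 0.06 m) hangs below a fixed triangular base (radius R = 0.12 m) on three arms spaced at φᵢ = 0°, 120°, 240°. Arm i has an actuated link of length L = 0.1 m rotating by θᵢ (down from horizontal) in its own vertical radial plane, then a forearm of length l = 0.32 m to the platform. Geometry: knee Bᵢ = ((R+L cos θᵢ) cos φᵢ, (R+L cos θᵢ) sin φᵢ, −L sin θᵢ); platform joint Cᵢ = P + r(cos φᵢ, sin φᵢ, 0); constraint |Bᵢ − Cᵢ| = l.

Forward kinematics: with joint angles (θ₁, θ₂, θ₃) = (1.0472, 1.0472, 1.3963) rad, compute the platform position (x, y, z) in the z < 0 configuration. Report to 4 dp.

O1 = (0.1100·cos0.0°, 0.1100·sin0.0°, -0.0866) = (0.1100, 0.0000, -0.0866)
O2 = (0.1100·cos120.0°, 0.1100·sin120.0°, -0.0866) = (-0.0550, 0.0953, -0.0866)
O3 = (0.0774·cos240.0°, 0.0774·sin240.0°, -0.0985) = (-0.0387, -0.0670, -0.0985)
subtract pairs → two planes through P
plane₁₂: -0.3300x+0.1905y+0.0000z = 0.0000
det = 0.1009;  x = 0.0074+-0.0449z,  y = 0.0128+-0.0777z
sphere 1 gives Az²+Bz+C=0 with A=1.0081, B=0.1804, C=-0.0842;  B²−4AC=0.3721;  roots -0.3921, 0.2131;  negative root z = -0.3921
x = 0.0250, y = 0.0433

(0.0250, 0.0433, -0.3921)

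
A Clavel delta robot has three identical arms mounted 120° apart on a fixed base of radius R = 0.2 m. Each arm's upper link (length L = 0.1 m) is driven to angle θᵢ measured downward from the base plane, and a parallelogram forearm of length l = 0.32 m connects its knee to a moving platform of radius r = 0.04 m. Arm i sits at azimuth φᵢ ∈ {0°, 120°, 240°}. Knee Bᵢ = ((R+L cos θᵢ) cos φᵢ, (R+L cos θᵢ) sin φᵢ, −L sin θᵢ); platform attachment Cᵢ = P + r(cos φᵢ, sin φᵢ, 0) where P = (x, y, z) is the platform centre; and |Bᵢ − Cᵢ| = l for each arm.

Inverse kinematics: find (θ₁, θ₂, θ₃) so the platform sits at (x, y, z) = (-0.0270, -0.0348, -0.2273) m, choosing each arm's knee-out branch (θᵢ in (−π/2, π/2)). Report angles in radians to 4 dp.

θ₁ = 0.6110, θ₂ = 0.5235, θ₃ = -0.0876

arm 1 (φ=0.0°): x'=-0.0270, y'=-0.0348
  A cos θ + B sin θ = C:  0.1870·cos θ + -0.2273·sin θ = 0.0228
  √(A²+B²)=0.2943;  θ1 = -0.8824+1.4933 ≈ 0.6110
φ2=120.0° → target in arm frame (-0.0166, 0.0408)
  A=0.1766, B=-0.2273, C=(l²−L²−A²−y'²−z²)/(2L)=0.0394
  γ=atan2(-0.2273,0.1766)=-0.9102;  ψ=arccos(0.1367)=1.4337;  θ2=γ+ψ≈0.5235
φ3=240.0° → target in arm frame (0.0436, -0.0060)
  e−x'=0.1164;  (l²−L²−(e−x')²−y'²−z²)/2L = 0.1358
  √(A²+B²)=0.2554;  θ3 = -1.0976+1.0101 ≈ -0.0876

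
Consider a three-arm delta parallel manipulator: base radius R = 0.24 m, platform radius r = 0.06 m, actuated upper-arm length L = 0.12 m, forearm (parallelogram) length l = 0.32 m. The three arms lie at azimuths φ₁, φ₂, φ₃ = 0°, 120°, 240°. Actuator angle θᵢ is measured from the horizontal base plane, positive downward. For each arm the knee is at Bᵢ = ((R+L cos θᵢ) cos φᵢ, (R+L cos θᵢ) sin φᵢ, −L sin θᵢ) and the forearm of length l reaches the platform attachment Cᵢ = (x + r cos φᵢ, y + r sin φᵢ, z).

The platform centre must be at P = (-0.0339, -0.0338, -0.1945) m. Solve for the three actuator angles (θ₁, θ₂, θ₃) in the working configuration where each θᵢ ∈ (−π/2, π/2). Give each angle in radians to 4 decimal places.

θ₁ = 0.7857, θ₂ = 0.6108, θ₃ = -0.0002

rotate P by −φ1: (-0.0339, -0.0338, -0.1945)
  A=0.2139, B=-0.1945, C=(l²−L²−A²−y'²−z²)/(2L)=0.0136
  γ=atan2(-0.1945,0.2139)=-0.7379;  ψ=arccos(0.0472)=1.5236;  θ1=γ+ψ≈0.7857
φ2=120.0° → target in arm frame (-0.0123, 0.0463)
  A cos θ + B sin θ = C:  0.1923·cos θ + -0.1945·sin θ = 0.0460
  √(A²+B²)=0.2735;  θ2 = -0.7910+1.4018 ≈ 0.6108
arm 3 (φ=240.0°): x'=0.0462, y'=-0.0125
  e−x'=0.1338;  (l²−L²−(e−x')²−y'²−z²)/2L = 0.1338
  θ3 = atan2(B,A) + arccos(C/0.2361) = -0.0002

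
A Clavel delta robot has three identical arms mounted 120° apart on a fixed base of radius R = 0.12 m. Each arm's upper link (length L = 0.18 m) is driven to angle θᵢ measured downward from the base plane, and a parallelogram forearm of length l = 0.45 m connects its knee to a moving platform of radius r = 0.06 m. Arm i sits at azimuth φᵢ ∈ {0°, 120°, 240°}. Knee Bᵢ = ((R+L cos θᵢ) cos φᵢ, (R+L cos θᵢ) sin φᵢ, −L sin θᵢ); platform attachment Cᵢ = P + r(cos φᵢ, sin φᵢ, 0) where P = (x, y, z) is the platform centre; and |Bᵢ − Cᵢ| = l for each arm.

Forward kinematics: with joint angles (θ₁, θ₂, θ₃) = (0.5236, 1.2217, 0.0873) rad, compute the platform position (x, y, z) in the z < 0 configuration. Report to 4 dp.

S1 = (0.2159·cos0.0°, 0.2159·sin0.0°, -0.0900) = (0.2159, 0.0000, -0.0900)
φ2=120.0°: virtual centre (-0.0608, 0.1053, -0.1691), radius l
S3 = (0.2393·cos240.0°, 0.2393·sin240.0°, -0.0157) = (-0.1197, -0.2073, -0.0157)
eliminate P² terms by subtracting sphere 1 from 2 and 3
linear system: -0.5533x+0.2106y = -0.0113−-0.1583z; -0.6711x+-0.4145y = 0.0028−0.1486z
det = 0.3707;  x = 0.0111+-0.0926z,  y = -0.0247+0.5084z
sphere 1 gives Az²+Bz+C=0 with A=1.2671, B=0.1928, C=-0.1518;  B²−4AC=0.8067;  roots -0.4305, 0.2783;  negative root z = -0.4305
x = 0.0509, y = -0.2436

(0.0509, -0.2436, -0.4305)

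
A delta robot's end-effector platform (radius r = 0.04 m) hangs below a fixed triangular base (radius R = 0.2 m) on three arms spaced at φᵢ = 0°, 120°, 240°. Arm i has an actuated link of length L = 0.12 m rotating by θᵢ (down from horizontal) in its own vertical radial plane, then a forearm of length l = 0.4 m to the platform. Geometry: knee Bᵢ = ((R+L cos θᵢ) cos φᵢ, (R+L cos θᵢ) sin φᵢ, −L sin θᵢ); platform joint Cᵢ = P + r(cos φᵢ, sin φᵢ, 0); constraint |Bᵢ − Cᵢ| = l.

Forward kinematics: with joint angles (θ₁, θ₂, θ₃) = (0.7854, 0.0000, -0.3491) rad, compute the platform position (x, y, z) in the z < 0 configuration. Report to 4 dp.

(-0.0946, -0.0236, -0.2952)

O1 = (0.2449·cos0.0°, 0.2449·sin0.0°, -0.0849) = (0.2449, 0.0000, -0.0849)
O2 = (0.2800·cos120.0°, 0.2800·sin120.0°, 0.0000) = (-0.1400, 0.2425, 0.0000)
O3 = (0.2728·cos240.0°, 0.2728·sin240.0°, 0.0410) = (-0.1364, -0.2362, 0.0410)
eliminate P² terms by subtracting sphere 1 from 2 and 3
linear system: -0.7697x+0.4850y = 0.0112−0.1697z; -0.7625x+-0.4724y = 0.0089−0.2518z
Cramer: x(z) = -0.0132+0.2758z;  y(z) = 0.0023+0.0878z
quadratic in z: (1.0838)z²+(0.0278)z+(-0.0862)=0, √Δ=0.6120 → z ∈ {-0.2952, 0.2695}; z = -0.2952 (taking z<0)
x = -0.0946, y = -0.0236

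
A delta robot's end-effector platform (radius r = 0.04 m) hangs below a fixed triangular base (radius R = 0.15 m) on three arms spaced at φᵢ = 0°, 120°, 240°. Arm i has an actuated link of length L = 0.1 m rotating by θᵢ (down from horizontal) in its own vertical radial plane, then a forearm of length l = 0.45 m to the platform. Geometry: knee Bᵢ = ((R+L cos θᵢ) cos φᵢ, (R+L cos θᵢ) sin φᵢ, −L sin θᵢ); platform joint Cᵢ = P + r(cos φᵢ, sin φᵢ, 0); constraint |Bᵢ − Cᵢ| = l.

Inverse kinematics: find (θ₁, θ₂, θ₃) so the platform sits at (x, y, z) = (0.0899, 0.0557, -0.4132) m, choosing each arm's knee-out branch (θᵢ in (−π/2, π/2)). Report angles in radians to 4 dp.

θ₁ = -0.1739, θ₂ = 0.2621, θ₃ = 0.6985

arm 1 (φ=0.0°): x'=0.0899, y'=0.0557
  A cos θ + B sin θ = C:  0.0201·cos θ + -0.4132·sin θ = 0.0913
  γ=atan2(-0.4132,0.0201)=-1.5222;  ψ=arccos(0.2207)=1.3483;  θ1=γ+ψ≈-0.1739
rotate P by −φ2: (0.0033, -0.1057, -0.4132)
  A=0.1067, B=-0.4132, C=(l²−L²−A²−y'²−z²)/(2L)=-0.0040
  γ=atan2(-0.4132,0.1067)=-1.3181;  ψ=arccos(-0.0093)=1.5801;  θ2=γ+ψ≈0.2621
rotate P by −φ3: (-0.0932, 0.0500, -0.4132)
  e−x'=0.2032;  (l²−L²−(e−x')²−y'²−z²)/2L = -0.1101
  γ=atan2(-0.4132,0.2032)=-1.1138;  ψ=arccos(-0.2391)=1.8122;  θ3=γ+ψ≈0.6985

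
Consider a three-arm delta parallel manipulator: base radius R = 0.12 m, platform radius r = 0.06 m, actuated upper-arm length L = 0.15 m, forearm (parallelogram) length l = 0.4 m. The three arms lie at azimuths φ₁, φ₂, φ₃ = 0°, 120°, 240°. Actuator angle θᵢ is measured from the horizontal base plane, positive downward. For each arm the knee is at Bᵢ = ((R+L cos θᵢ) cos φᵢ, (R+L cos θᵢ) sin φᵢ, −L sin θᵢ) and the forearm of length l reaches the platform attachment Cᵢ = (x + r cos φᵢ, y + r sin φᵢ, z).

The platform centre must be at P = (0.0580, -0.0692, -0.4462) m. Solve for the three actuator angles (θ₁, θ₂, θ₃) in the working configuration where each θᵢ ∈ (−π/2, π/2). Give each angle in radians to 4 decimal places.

θ₁ = 0.5234, θ₂ = 0.9599, θ₃ = 0.6109

rotate P by −φ1: (0.0580, -0.0692, -0.4462)
  e−x'=0.0020;  (l²−L²−(e−x')²−y'²−z²)/2L = -0.2213
  θ1 = atan2(B,A) + arccos(C/0.4462) = 0.5234
φ2=120.0° → target in arm frame (-0.0889, -0.0156)
  A cos θ + B sin θ = C:  0.1489·cos θ + -0.4462·sin θ = -0.2801
  √(A²+B²)=0.4704;  θ2 = -1.2487+2.2085 ≈ 0.9599
φ3=240.0° → target in arm frame (0.0309, 0.0848)
  A=0.0291, B=-0.4462, C=(l²−L²−A²−y'²−z²)/(2L)=-0.2321
  √(A²+B²)=0.4471;  θ3 = -1.5057+2.1166 ≈ 0.6109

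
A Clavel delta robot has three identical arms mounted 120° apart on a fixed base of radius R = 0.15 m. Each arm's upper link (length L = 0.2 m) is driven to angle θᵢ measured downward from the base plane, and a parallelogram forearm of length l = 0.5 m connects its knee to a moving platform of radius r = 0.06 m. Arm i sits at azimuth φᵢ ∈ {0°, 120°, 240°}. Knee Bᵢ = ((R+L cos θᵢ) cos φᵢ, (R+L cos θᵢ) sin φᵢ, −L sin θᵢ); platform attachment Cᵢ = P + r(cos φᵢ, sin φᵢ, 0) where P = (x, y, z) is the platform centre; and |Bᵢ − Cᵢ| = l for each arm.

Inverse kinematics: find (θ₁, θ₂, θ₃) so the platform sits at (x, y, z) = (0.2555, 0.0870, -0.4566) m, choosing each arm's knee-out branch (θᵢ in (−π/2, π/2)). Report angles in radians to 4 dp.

rotate P by −φ1: (0.2555, 0.0870, -0.4566)
  A cos θ + B sin θ = C:  -0.1655·cos θ + -0.4566·sin θ = -0.0836
  √(A²+B²)=0.4857;  θ1 = -1.9185+1.7438 ≈ -0.1747
φ2=120.0° → target in arm frame (-0.0524, -0.2648)
  A cos θ + B sin θ = C:  0.1424·cos θ + -0.4566·sin θ = -0.2222
  γ=atan2(-0.4566,0.1424)=-1.2685;  ψ=arccos(-0.4645)=2.0539;  θ2=γ+ψ≈0.7854
φ3=240.0° → target in arm frame (-0.2031, 0.1778)
  e−x'=0.2931;  (l²−L²−(e−x')²−y'²−z²)/2L = -0.2900
  θ3 = atan2(B,A) + arccos(C/0.5426) = 1.1345

θ₁ = -0.1747, θ₂ = 0.7854, θ₃ = 1.1345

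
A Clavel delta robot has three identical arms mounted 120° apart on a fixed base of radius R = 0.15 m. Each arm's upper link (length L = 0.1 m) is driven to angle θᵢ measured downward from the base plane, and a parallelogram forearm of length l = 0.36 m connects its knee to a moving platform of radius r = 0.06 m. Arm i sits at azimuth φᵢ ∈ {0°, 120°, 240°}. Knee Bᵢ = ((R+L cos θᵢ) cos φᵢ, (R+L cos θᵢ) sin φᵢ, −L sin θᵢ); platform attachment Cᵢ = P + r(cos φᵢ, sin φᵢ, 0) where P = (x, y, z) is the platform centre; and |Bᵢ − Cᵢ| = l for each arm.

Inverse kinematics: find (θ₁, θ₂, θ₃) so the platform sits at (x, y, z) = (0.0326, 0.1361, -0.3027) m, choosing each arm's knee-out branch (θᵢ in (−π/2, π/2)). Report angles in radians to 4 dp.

φ1=0.0° → target in arm frame (0.0326, 0.1361)
  e−x'=0.0574;  (l²−L²−(e−x')²−y'²−z²)/2L = 0.0308
  γ=atan2(-0.3027,0.0574)=-1.3834;  ψ=arccos(0.0999)=1.4707;  θ1=γ+ψ≈0.0874
arm 2 (φ=120.0°): x'=0.1016, y'=-0.0963
  A=-0.0116, B=-0.3027, C=(l²−L²−A²−y'²−z²)/(2L)=0.0928
  γ=atan2(-0.3027,-0.0116)=-1.6090;  ψ=arccos(0.3065)=1.2593;  θ2=γ+ψ≈-0.3497
φ3=240.0° → target in arm frame (-0.1342, -0.0398)
  A cos θ + B sin θ = C:  0.2242·cos θ + -0.3027·sin θ = -0.1193
  θ3 = atan2(B,A) + arccos(C/0.3767) = 0.9597

θ₁ = 0.0874, θ₂ = -0.3497, θ₃ = 0.9597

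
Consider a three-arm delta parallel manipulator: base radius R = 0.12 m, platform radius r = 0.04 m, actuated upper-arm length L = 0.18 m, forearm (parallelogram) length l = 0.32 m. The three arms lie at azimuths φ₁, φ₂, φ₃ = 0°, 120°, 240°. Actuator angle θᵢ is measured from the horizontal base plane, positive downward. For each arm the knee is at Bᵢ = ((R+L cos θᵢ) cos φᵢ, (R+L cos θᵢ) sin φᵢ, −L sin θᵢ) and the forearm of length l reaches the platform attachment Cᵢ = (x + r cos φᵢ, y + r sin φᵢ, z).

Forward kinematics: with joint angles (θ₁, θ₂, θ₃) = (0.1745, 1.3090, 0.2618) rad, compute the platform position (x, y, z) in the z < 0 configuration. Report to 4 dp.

(0.0980, -0.1517, -0.2637)

O1 = (0.2573·cos0.0°, 0.2573·sin0.0°, -0.0313) = (0.2573, 0.0000, -0.0313)
arm 2 at φ=120.0°: ρ2 = 0.1266;  O2 = (-0.0633, 0.1096, -0.1739)
O3 = (0.2539·cos240.0°, 0.2539·sin240.0°, -0.0466) = (-0.1269, -0.2199, -0.0466)
|O₂|²−|O₁|² = -0.0209;  |O₃|²−|O₁|² = -0.0005
[-0.6411 0.2193 -0.2852]·P = -0.0209;  [-0.7684 -0.4397 -0.0307]·P = -0.0005
det = 0.4504;  x = 0.0207+-0.2934z,  y = -0.0349+0.4430z
sphere 1 gives Az²+Bz+C=0 with A=1.2823, B=0.1704, C=-0.0442;  B²−4AC=0.2559;  roots -0.2637, 0.1308;  negative root z = -0.2637
x = 0.0980, y = -0.1517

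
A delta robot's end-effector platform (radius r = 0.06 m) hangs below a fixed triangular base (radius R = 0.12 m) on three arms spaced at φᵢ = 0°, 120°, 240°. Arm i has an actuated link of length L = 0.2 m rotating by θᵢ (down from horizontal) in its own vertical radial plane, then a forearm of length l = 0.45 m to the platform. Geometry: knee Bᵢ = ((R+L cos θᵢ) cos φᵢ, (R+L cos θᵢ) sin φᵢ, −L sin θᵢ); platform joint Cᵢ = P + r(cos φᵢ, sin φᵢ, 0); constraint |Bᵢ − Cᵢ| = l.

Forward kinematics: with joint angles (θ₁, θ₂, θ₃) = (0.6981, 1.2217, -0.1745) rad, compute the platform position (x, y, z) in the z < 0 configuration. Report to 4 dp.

φ1=0.0°: virtual centre (0.2132, 0.0000, -0.1286), radius l
O2 = (0.1284·cos120.0°, 0.1284·sin120.0°, -0.1879) = (-0.0642, 0.1112, -0.1879)
φ3=240.0°: virtual centre (-0.1285, -0.2225, 0.0347), radius l
eliminate P² terms by subtracting sphere 1 from 2 and 3
plane₁₂: -0.5548x+0.2224y+-0.1188z = -0.0102
Cramer: x(z) = 0.0084+0.0496z;  y(z) = -0.0247+0.6576z
into |P−O₁|² = l²: 1.4349z² + 0.2043z + -0.1434 = 0;  Δ = 0.8649;  z = -0.3952 or 0.2529 → z<0 root = -0.3952
x = -0.0112, y = -0.2847

(-0.0112, -0.2847, -0.3952)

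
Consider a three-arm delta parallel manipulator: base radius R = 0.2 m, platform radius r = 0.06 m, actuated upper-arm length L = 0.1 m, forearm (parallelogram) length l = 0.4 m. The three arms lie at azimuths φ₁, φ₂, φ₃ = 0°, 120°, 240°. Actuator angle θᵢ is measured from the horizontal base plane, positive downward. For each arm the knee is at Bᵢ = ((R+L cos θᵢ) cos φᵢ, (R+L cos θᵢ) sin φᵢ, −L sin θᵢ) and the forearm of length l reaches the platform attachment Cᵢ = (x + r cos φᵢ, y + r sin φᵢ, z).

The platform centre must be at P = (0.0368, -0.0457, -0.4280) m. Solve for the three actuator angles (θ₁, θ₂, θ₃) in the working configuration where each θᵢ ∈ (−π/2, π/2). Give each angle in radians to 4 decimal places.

θ₁ = 0.7853, θ₂ = 1.3094, θ₃ = 0.8727

rotate P by −φ1: (0.0368, -0.0457, -0.4280)
  A cos θ + B sin θ = C:  0.1032·cos θ + -0.4280·sin θ = -0.2296
  √(A²+B²)=0.4403;  θ1 = -1.3342+2.1194 ≈ 0.7853
arm 2 (φ=120.0°): x'=-0.0580, y'=-0.0090
  A cos θ + B sin θ = C:  0.1980·cos θ + -0.4280·sin θ = -0.3623
  θ2 = atan2(B,A) + arccos(C/0.4716) = 1.3094
φ3=240.0° → target in arm frame (0.0212, 0.0547)
  A cos θ + B sin θ = C:  0.1188·cos θ + -0.4280·sin θ = -0.2515
  θ3 = atan2(B,A) + arccos(C/0.4442) = 0.8727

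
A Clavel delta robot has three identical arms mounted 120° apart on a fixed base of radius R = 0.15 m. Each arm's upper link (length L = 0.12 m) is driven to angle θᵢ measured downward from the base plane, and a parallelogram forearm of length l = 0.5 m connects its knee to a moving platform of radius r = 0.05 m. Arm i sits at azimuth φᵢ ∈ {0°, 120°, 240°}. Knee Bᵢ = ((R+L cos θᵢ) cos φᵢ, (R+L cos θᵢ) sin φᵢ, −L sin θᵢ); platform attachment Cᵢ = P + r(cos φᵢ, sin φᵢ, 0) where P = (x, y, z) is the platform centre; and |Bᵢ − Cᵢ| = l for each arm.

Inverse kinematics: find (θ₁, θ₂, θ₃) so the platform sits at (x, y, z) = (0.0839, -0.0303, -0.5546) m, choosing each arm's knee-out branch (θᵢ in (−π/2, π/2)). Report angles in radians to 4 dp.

φ1=0.0° → target in arm frame (0.0839, -0.0303)
  A=0.0161, B=-0.5546, C=(l²−L²−A²−y'²−z²)/(2L)=-0.3048
  θ1 = atan2(B,A) + arccos(C/0.5548) = 0.6107
rotate P by −φ2: (-0.0682, -0.0575, -0.5546)
  A=0.1682, B=-0.5546, C=(l²−L²−A²−y'²−z²)/(2L)=-0.4316
  θ2 = atan2(B,A) + arccos(C/0.5795) = 1.1345
rotate P by −φ3: (-0.0157, 0.0878, -0.5546)
  A=0.1157, B=-0.5546, C=(l²−L²−A²−y'²−z²)/(2L)=-0.3878
  γ=atan2(-0.5546,0.1157)=-1.3651;  ψ=arccos(-0.6846)=2.3248;  θ3=γ+ψ≈0.9597

θ₁ = 0.6107, θ₂ = 1.1345, θ₃ = 0.9597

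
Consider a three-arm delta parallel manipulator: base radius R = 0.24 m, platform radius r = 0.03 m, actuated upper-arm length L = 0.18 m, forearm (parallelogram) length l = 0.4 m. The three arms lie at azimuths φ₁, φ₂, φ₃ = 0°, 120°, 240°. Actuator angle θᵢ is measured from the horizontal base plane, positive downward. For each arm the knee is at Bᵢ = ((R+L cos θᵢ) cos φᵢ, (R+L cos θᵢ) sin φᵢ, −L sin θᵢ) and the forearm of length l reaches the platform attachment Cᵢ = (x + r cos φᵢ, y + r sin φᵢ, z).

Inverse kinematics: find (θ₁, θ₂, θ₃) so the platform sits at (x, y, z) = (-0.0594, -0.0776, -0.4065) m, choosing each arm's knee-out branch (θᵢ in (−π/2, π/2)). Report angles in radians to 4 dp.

arm 1 (φ=0.0°): x'=-0.0594, y'=-0.0776
  A cos θ + B sin θ = C:  0.2694·cos θ + -0.4065·sin θ = -0.3229
  γ=atan2(-0.4065,0.2694)=-0.9855;  ψ=arccos(-0.6621)=2.2944;  θ1=γ+ψ≈1.3089
φ2=120.0° → target in arm frame (-0.0375, 0.0902)
  A cos θ + B sin θ = C:  0.2475·cos θ + -0.4065·sin θ = -0.2973
  θ2 = atan2(B,A) + arccos(C/0.4759) = 1.2218
rotate P by −φ3: (0.0969, -0.0126, -0.4065)
  A cos θ + B sin θ = C:  0.1131·cos θ + -0.4065·sin θ = -0.1405
  θ3 = atan2(B,A) + arccos(C/0.4219) = 0.6109

θ₁ = 1.3089, θ₂ = 1.2218, θ₃ = 0.6109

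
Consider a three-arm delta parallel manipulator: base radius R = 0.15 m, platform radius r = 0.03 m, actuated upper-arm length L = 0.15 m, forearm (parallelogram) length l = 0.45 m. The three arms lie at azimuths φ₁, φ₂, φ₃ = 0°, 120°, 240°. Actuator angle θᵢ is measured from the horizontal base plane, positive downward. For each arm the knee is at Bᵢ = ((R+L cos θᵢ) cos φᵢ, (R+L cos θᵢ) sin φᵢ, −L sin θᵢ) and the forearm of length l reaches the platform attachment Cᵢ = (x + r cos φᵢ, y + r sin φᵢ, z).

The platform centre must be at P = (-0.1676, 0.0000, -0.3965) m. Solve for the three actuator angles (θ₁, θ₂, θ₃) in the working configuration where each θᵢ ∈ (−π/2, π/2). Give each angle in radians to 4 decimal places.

φ1=0.0° → target in arm frame (-0.1676, 0.0000)
  A cos θ + B sin θ = C:  0.2876·cos θ + -0.3965·sin θ = -0.1998
  θ1 = atan2(B,A) + arccos(C/0.4898) = 1.0476
rotate P by −φ2: (0.0838, 0.1451, -0.3965)
  A=0.0362, B=-0.3965, C=(l²−L²−A²−y'²−z²)/(2L)=0.0014
  √(A²+B²)=0.3981;  θ2 = -1.4797+1.5674 ≈ 0.0876
φ3=240.0° → target in arm frame (0.0838, -0.1451)
  e−x'=0.0362;  (l²−L²−(e−x')²−y'²−z²)/2L = 0.0014
  γ=atan2(-0.3965,0.0362)=-1.4797;  ψ=arccos(0.0034)=1.5674;  θ3=γ+ψ≈0.0876

θ₁ = 1.0476, θ₂ = 0.0876, θ₃ = 0.0876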